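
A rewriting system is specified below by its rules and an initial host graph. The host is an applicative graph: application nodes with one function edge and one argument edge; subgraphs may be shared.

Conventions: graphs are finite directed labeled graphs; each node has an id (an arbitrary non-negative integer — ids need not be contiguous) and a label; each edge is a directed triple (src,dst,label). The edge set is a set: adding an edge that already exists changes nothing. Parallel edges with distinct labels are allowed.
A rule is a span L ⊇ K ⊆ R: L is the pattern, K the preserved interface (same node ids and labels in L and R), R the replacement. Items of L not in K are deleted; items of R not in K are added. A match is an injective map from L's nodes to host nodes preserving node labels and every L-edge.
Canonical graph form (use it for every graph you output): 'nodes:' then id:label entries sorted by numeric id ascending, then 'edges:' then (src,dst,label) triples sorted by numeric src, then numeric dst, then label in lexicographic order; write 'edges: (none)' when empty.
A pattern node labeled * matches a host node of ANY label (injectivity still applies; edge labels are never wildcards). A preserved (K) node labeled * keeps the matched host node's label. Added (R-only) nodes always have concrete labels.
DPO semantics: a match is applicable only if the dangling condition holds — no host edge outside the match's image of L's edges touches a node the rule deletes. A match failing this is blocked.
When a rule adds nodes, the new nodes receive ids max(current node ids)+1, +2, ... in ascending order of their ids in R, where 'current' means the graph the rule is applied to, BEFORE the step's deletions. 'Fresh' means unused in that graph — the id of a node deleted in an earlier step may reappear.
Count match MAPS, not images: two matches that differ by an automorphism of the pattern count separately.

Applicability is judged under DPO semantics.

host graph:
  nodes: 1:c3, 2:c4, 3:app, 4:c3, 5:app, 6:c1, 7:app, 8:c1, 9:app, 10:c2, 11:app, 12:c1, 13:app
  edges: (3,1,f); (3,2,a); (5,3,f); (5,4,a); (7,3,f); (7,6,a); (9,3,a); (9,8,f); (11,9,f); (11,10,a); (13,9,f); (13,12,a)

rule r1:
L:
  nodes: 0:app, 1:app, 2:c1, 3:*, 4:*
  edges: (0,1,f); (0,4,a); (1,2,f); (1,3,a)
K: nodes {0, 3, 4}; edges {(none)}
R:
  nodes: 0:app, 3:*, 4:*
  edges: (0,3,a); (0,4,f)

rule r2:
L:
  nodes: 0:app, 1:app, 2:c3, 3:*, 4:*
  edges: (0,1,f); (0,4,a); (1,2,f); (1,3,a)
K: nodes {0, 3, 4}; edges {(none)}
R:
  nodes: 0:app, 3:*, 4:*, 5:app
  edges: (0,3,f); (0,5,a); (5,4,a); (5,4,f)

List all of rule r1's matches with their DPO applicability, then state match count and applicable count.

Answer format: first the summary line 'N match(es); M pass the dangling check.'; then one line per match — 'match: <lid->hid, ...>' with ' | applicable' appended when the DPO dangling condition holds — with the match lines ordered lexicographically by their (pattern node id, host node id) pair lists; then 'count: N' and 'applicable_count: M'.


2 match(es); 0 pass the dangling check.
match: 0->11, 1->9, 2->8, 3->3, 4->10
match: 0->13, 1->9, 2->8, 3->3, 4->12
count: 2
applicable_count: 0


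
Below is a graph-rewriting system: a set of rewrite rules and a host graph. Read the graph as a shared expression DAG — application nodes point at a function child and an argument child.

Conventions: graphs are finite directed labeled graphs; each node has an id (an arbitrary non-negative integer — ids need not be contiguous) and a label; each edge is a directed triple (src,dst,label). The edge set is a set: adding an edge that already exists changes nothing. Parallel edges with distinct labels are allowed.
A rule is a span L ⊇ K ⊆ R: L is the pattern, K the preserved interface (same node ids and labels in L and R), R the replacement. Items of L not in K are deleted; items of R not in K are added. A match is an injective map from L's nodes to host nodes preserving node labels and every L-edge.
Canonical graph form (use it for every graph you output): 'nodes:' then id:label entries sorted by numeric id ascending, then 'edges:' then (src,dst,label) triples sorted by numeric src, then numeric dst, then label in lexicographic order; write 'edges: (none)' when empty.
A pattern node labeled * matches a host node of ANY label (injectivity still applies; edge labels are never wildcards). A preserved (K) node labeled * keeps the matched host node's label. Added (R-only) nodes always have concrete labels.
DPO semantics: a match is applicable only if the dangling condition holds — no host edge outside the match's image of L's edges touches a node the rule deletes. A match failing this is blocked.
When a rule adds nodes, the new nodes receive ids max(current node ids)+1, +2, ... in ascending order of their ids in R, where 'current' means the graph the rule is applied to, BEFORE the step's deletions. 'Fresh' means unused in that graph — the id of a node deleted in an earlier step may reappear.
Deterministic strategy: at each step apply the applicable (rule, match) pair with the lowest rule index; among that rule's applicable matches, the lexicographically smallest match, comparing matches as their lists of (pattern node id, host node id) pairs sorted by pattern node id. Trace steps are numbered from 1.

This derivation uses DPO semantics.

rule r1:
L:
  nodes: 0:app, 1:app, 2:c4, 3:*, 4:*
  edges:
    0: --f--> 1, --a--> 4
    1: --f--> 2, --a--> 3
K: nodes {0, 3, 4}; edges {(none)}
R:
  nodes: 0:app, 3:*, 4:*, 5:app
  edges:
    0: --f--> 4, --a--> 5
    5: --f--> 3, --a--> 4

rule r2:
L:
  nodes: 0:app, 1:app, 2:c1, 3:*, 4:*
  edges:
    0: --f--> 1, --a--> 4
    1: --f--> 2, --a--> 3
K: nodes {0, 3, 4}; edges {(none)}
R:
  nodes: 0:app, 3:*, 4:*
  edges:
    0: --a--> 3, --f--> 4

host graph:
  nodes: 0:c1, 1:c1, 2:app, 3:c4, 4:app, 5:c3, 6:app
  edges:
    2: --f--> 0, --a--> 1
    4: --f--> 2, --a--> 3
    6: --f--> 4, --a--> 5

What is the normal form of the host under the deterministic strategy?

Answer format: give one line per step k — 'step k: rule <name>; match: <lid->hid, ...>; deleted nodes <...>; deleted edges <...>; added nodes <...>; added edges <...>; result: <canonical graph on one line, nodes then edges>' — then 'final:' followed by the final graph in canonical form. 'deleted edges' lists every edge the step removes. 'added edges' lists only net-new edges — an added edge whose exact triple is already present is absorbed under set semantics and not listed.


step 1: rule r2; match: 0->4, 1->2, 2->0, 3->1, 4->3; deleted nodes 0, 2; deleted edges (2,0,f); (2,1,a); (4,2,f); (4,3,a); added nodes (none); added edges (4,1,a); (4,3,f); result: nodes: 1:c1, 3:c4, 4:app, 5:c3, 6:app edges: (4,1,a); (4,3,f); (6,4,f); (6,5,a)
step 2: rule r1; match: 0->6, 1->4, 2->3, 3->1, 4->5; deleted nodes 3, 4; deleted edges (4,1,a); (4,3,f); (6,4,f); (6,5,a); added nodes 7; added edges (6,5,f); (6,7,a); (7,1,f); (7,5,a); result: nodes: 1:c1, 5:c3, 6:app, 7:app edges: (6,5,f); (6,7,a); (7,1,f); (7,5,a)
final:
nodes: 1:c1, 5:c3, 6:app, 7:app
edges: (6,5,f); (6,7,a); (7,1,f); (7,5,a)


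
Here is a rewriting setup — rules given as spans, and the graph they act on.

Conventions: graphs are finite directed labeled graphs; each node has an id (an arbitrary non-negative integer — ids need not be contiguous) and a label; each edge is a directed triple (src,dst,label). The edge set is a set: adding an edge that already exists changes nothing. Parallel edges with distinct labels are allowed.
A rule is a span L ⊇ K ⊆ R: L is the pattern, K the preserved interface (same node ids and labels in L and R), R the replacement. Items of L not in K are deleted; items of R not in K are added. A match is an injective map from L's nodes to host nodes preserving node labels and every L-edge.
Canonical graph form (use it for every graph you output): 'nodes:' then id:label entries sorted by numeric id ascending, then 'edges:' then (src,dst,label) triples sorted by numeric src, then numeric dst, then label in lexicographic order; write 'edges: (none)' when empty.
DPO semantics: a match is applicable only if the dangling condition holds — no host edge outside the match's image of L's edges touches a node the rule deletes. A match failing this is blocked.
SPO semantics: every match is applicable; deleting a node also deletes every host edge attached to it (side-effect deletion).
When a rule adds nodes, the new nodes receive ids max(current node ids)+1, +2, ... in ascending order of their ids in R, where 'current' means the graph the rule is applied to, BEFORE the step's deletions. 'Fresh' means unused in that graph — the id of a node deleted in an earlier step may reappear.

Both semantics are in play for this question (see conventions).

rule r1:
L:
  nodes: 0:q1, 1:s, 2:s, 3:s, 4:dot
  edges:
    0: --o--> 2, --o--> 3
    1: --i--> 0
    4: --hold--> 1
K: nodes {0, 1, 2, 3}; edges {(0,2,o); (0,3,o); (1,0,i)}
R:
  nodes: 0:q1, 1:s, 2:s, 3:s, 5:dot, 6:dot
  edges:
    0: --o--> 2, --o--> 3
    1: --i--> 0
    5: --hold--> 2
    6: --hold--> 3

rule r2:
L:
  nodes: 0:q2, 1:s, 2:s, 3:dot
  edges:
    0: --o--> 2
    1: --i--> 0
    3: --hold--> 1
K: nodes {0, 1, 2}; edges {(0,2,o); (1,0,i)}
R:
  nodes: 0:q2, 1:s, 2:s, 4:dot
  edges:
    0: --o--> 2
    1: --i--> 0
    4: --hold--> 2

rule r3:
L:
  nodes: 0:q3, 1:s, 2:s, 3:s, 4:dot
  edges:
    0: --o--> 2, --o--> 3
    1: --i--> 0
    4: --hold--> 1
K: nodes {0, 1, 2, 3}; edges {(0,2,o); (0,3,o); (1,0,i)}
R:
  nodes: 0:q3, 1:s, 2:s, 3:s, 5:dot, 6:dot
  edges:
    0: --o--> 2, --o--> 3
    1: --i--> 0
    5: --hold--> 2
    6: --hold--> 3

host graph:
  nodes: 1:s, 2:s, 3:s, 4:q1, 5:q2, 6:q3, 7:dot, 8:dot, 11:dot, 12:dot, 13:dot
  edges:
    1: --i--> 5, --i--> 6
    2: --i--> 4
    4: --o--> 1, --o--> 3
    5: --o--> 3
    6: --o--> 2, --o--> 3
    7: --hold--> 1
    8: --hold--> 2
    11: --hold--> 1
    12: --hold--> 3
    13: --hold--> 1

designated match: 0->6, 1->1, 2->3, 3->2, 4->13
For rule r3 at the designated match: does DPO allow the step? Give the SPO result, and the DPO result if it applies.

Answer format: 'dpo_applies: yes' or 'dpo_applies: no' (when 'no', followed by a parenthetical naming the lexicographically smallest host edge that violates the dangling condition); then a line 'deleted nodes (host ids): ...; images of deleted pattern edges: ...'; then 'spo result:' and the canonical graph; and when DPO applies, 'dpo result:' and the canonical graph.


dpo_applies: yes
deleted nodes (host ids): 13; images of deleted pattern edges: (13,1,hold)
spo result:
nodes: 1:s, 2:s, 3:s, 4:q1, 5:q2, 6:q3, 7:dot, 8:dot, 11:dot, 12:dot, 14:dot, 15:dot
edges: (1,5,i); (1,6,i); (2,4,i); (4,1,o); (4,3,o); (5,3,o); (6,2,o); (6,3,o); (7,1,hold); (8,2,hold); (11,1,hold); (12,3,hold); (14,3,hold); (15,2,hold)
dpo result:
nodes: 1:s, 2:s, 3:s, 4:q1, 5:q2, 6:q3, 7:dot, 8:dot, 11:dot, 12:dot, 14:dot, 15:dot
edges: (1,5,i); (1,6,i); (2,4,i); (4,1,o); (4,3,o); (5,3,o); (6,2,o); (6,3,o); (7,1,hold); (8,2,hold); (11,1,hold); (12,3,hold); (14,3,hold); (15,2,hold)


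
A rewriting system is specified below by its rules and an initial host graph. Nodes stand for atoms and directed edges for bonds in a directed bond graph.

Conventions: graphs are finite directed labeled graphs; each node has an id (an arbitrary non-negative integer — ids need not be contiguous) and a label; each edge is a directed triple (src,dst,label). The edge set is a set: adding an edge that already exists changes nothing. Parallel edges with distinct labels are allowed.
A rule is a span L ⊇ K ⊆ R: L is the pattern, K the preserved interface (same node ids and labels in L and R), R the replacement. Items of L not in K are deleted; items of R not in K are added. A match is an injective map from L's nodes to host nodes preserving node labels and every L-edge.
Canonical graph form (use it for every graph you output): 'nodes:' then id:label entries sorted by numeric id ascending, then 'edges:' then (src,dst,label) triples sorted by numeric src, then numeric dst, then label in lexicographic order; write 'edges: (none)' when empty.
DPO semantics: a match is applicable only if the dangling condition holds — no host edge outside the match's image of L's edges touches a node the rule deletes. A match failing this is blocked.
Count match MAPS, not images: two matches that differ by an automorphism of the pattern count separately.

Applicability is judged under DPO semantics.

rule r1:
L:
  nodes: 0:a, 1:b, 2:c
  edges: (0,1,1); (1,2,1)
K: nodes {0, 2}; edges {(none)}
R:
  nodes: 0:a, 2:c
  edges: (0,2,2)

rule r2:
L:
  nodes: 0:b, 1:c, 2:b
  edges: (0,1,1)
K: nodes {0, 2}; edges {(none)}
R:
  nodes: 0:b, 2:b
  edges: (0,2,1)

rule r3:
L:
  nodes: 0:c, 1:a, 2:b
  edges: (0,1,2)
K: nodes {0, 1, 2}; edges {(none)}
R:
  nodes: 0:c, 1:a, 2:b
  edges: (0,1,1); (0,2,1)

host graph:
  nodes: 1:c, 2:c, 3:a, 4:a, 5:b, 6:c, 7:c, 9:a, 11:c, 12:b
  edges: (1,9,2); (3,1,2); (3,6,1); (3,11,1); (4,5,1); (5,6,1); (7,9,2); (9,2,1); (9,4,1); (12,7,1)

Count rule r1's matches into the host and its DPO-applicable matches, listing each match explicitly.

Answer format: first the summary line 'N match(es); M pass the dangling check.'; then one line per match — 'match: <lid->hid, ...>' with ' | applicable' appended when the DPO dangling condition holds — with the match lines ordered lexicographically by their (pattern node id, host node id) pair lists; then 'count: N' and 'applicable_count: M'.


1 match(es); 1 pass the dangling check.
match: 0->4, 1->5, 2->6 | applicable
count: 1
applicable_count: 1


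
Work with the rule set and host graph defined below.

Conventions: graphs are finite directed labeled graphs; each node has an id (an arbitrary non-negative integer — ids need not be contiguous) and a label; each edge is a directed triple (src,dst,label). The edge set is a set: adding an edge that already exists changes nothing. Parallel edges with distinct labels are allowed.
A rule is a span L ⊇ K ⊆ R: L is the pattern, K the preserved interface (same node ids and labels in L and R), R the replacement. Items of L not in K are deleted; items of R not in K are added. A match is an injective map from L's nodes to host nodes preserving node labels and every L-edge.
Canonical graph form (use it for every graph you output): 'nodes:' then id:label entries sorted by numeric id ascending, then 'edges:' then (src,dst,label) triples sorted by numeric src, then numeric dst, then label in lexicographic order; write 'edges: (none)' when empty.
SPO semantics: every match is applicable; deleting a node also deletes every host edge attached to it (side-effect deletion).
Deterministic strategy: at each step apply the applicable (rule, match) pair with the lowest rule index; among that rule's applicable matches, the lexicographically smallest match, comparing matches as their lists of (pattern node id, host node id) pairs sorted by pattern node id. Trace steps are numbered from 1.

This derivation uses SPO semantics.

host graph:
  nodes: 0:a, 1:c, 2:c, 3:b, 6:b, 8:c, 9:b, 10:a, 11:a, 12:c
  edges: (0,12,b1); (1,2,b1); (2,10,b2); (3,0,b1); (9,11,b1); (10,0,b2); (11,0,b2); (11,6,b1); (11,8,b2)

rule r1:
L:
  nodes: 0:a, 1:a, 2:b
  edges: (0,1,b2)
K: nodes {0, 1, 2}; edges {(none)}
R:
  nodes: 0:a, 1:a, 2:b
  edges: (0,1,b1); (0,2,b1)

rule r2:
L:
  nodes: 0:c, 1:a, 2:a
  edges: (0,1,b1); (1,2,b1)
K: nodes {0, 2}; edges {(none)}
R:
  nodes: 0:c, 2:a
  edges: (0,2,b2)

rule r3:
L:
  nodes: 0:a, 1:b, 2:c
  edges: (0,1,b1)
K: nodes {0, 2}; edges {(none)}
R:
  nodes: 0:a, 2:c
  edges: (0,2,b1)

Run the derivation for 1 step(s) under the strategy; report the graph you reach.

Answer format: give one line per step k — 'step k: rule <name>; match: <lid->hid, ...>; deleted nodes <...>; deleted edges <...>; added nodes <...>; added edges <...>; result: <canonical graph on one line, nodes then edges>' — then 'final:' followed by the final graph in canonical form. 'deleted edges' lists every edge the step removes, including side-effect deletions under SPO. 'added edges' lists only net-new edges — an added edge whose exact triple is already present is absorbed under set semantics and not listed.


step 1: rule r1; match: 0->10, 1->0, 2->3; deleted nodes (none); deleted edges (10,0,b2); added nodes (none); added edges (10,0,b1); (10,3,b1); result: nodes: 0:a, 1:c, 2:c, 3:b, 6:b, 8:c, 9:b, 10:a, 11:a, 12:c edges: (0,12,b1); (1,2,b1); (2,10,b2); (3,0,b1); (9,11,b1); (10,0,b1); (10,3,b1); (11,0,b2); (11,6,b1); (11,8,b2)
final:
nodes: 0:a, 1:c, 2:c, 3:b, 6:b, 8:c, 9:b, 10:a, 11:a, 12:c
edges: (0,12,b1); (1,2,b1); (2,10,b2); (3,0,b1); (9,11,b1); (10,0,b1); (10,3,b1); (11,0,b2); (11,6,b1); (11,8,b2)


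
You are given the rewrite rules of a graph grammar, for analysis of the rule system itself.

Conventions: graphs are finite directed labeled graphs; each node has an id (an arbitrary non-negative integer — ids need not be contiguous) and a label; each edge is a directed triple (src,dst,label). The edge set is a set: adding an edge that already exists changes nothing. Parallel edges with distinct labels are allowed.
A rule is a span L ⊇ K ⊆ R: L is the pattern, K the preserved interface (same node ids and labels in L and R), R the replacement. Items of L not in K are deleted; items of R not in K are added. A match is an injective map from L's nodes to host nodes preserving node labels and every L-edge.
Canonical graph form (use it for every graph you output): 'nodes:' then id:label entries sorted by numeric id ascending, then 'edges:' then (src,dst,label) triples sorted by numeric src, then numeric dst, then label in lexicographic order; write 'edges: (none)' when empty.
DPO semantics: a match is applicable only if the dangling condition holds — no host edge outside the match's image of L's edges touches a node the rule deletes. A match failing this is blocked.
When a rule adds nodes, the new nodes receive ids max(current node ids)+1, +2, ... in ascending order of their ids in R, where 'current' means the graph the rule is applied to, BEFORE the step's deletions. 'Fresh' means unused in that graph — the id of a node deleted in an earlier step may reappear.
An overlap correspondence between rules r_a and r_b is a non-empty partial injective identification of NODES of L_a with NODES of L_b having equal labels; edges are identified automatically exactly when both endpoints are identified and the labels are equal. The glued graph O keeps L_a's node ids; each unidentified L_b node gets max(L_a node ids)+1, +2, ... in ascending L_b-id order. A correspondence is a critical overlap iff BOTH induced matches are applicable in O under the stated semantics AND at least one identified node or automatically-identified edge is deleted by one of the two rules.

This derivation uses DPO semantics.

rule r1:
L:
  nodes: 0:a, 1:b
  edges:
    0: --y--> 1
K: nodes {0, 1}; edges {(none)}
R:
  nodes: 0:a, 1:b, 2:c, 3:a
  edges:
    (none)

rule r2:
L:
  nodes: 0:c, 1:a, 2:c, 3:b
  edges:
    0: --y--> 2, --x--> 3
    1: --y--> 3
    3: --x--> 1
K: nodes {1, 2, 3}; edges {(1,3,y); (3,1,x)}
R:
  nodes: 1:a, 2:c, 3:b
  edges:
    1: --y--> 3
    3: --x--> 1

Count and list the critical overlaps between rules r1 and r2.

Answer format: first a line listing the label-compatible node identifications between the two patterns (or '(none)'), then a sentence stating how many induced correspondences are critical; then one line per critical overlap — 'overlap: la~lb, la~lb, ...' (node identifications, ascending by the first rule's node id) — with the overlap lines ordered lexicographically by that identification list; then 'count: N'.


label-compatible node identifications between L(r1) and L(r2): 0~1, 1~3
1 of the induced correspondences is a critical overlap of r1 and r2.
overlap: 0~1, 1~3
count: 1


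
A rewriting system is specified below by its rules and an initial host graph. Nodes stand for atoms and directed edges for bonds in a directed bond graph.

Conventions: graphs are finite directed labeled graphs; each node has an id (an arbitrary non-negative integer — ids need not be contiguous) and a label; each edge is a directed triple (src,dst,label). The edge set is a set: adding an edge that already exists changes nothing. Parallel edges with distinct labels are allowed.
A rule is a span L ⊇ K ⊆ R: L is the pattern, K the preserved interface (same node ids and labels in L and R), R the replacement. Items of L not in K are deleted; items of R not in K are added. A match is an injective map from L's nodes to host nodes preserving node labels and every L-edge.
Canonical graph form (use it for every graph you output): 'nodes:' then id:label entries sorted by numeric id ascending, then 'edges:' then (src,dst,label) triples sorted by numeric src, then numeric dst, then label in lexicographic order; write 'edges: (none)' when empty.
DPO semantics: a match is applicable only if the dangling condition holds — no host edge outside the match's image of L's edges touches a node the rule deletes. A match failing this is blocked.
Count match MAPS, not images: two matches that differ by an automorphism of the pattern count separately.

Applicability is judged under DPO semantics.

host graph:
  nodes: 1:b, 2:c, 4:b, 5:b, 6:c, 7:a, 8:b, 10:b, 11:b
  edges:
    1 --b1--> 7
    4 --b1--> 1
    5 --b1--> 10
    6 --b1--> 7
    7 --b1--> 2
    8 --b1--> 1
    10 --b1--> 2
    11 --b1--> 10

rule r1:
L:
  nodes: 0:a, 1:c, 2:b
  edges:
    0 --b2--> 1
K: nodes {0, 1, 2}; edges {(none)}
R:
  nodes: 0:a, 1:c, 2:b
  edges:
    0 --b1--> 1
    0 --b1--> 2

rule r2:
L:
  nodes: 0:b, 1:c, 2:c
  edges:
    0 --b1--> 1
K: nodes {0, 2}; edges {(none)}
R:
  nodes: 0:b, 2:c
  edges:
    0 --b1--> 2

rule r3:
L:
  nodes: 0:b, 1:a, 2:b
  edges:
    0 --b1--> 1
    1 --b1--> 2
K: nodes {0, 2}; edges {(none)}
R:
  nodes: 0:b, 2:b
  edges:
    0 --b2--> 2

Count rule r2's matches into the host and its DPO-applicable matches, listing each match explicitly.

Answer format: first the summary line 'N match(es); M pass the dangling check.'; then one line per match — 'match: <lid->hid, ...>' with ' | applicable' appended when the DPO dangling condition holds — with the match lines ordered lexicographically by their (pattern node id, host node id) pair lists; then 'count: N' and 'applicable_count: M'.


1 match(es); 0 pass the dangling check.
match: 0->10, 1->2, 2->6
count: 1
applicable_count: 0


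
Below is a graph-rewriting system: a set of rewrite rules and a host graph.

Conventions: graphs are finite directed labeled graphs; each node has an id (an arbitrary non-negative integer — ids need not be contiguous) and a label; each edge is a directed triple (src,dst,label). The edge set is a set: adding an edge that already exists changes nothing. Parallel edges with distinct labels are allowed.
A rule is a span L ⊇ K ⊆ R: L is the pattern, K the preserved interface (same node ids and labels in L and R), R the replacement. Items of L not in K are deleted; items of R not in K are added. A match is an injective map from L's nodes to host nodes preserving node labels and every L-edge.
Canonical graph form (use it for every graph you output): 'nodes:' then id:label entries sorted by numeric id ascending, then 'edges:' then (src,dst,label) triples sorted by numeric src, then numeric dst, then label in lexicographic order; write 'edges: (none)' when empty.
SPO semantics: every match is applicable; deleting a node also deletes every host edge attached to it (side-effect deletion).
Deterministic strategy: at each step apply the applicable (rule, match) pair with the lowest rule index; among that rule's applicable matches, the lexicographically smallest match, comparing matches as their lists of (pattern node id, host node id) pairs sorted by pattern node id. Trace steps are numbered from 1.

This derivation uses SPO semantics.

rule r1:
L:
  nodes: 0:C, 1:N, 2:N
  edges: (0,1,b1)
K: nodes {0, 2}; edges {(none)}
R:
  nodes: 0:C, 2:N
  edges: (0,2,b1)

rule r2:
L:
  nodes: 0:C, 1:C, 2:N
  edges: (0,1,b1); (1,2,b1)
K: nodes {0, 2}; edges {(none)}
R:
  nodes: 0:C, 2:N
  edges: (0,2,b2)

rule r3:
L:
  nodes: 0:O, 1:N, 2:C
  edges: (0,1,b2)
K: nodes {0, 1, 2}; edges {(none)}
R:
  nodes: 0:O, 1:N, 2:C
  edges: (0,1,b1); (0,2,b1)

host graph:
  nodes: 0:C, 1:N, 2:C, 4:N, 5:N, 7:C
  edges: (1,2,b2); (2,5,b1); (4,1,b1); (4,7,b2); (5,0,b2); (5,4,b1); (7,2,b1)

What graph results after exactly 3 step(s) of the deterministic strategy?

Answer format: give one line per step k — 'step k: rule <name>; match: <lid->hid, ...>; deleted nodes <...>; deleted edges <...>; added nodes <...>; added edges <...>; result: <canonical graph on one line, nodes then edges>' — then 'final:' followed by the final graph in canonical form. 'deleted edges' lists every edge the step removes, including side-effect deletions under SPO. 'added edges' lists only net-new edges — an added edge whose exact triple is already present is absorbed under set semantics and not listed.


step 1: rule r1; match: 0->2, 1->5, 2->1; deleted nodes 5; deleted edges (2,5,b1); (5,0,b2); (5,4,b1); added nodes (none); added edges (2,1,b1); result: nodes: 0:C, 1:N, 2:C, 4:N, 7:C edges: (1,2,b2); (2,1,b1); (4,1,b1); (4,7,b2); (7,2,b1)
step 2: rule r1; match: 0->2, 1->1, 2->4; deleted nodes 1; deleted edges (1,2,b2); (2,1,b1); (4,1,b1); added nodes (none); added edges (2,4,b1); result: nodes: 0:C, 2:C, 4:N, 7:C edges: (2,4,b1); (4,7,b2); (7,2,b1)
step 3: rule r2; match: 0->7, 1->2, 2->4; deleted nodes 2; deleted edges (2,4,b1); (7,2,b1); added nodes (none); added edges (7,4,b2); result: nodes: 0:C, 4:N, 7:C edges: (4,7,b2); (7,4,b2)
final:
nodes: 0:C, 4:N, 7:C
edges: (4,7,b2); (7,4,b2)


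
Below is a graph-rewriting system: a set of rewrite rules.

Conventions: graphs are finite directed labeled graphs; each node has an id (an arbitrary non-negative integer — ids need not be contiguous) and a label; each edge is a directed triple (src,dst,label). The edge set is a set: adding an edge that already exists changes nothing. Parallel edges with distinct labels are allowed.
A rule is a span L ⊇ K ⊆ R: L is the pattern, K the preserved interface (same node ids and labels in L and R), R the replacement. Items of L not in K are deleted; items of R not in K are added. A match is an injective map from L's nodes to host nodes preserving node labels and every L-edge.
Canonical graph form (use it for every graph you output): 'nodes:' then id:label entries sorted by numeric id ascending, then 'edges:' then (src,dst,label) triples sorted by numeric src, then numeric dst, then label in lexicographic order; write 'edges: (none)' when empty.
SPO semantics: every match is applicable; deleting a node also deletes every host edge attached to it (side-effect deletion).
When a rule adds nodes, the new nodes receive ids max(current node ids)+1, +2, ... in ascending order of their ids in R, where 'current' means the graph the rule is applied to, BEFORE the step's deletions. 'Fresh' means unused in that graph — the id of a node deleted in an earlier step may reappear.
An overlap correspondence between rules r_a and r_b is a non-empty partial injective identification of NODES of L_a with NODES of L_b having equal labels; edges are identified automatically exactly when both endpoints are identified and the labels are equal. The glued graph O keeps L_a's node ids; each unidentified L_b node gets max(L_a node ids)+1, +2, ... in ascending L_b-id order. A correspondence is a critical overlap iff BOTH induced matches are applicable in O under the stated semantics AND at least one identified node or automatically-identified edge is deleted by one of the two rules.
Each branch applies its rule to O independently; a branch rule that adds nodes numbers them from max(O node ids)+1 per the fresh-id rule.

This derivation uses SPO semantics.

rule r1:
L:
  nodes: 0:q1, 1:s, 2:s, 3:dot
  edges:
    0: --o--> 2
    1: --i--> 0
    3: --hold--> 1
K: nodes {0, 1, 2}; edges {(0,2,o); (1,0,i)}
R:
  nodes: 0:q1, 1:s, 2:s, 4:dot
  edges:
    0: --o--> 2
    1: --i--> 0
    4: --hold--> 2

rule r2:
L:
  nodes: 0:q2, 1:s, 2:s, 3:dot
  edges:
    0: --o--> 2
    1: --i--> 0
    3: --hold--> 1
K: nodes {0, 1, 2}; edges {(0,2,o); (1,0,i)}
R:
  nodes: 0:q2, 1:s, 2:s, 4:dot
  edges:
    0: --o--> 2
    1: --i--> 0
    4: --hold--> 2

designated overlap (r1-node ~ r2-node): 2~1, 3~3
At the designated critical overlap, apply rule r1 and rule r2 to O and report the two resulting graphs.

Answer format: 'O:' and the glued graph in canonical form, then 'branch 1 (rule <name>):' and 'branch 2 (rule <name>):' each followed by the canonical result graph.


O:
nodes: 0:q1, 1:s, 2:s, 3:dot, 4:q2, 5:s
edges: (0,2,o); (1,0,i); (2,4,i); (3,1,hold); (3,2,hold); (4,5,o)
branch 1 (rule r1):
nodes: 0:q1, 1:s, 2:s, 4:q2, 5:s, 6:dot
edges: (0,2,o); (1,0,i); (2,4,i); (4,5,o); (6,2,hold)
branch 2 (rule r2):
nodes: 0:q1, 1:s, 2:s, 4:q2, 5:s, 6:dot
edges: (0,2,o); (1,0,i); (2,4,i); (4,5,o); (6,5,hold)


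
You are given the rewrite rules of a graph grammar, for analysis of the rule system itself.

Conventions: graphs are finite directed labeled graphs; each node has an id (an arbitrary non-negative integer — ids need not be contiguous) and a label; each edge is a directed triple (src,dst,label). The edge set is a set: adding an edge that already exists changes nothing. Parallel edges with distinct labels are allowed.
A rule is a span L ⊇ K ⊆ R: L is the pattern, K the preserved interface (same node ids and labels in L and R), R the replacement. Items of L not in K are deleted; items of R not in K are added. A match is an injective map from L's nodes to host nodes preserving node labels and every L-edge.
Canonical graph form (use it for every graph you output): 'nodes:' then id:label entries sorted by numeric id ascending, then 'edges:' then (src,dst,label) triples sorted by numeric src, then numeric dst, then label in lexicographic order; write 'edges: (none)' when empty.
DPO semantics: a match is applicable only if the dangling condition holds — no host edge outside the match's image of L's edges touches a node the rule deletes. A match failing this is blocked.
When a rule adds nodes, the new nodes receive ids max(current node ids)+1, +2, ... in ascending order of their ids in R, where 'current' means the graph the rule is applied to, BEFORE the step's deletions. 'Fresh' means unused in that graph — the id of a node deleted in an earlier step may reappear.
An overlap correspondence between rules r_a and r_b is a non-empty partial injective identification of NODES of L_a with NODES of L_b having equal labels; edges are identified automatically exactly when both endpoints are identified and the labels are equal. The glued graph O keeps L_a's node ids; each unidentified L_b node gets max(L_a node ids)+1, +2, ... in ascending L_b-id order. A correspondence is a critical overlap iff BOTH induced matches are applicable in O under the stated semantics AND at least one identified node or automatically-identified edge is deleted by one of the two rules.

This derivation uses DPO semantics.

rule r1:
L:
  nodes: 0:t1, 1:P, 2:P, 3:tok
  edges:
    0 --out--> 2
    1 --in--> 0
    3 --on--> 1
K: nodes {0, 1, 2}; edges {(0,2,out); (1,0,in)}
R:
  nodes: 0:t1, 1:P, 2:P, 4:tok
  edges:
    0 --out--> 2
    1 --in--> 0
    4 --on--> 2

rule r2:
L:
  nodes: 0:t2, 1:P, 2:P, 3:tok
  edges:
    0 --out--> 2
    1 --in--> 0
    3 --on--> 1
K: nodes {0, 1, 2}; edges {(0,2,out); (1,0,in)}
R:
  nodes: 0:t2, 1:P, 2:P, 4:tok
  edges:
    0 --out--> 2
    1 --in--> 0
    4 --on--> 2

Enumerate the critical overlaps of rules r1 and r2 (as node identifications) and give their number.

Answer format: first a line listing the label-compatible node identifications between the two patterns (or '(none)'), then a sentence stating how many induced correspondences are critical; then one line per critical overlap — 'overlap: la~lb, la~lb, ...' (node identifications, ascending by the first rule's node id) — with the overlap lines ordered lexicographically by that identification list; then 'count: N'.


label-compatible node identifications between L(r1) and L(r2): 1~1, 1~2, 2~1, 2~2, 3~3
2 of the induced correspondences are critical overlaps of r1 and r2.
overlap: 1~1, 2~2, 3~3
overlap: 1~1, 3~3
count: 2


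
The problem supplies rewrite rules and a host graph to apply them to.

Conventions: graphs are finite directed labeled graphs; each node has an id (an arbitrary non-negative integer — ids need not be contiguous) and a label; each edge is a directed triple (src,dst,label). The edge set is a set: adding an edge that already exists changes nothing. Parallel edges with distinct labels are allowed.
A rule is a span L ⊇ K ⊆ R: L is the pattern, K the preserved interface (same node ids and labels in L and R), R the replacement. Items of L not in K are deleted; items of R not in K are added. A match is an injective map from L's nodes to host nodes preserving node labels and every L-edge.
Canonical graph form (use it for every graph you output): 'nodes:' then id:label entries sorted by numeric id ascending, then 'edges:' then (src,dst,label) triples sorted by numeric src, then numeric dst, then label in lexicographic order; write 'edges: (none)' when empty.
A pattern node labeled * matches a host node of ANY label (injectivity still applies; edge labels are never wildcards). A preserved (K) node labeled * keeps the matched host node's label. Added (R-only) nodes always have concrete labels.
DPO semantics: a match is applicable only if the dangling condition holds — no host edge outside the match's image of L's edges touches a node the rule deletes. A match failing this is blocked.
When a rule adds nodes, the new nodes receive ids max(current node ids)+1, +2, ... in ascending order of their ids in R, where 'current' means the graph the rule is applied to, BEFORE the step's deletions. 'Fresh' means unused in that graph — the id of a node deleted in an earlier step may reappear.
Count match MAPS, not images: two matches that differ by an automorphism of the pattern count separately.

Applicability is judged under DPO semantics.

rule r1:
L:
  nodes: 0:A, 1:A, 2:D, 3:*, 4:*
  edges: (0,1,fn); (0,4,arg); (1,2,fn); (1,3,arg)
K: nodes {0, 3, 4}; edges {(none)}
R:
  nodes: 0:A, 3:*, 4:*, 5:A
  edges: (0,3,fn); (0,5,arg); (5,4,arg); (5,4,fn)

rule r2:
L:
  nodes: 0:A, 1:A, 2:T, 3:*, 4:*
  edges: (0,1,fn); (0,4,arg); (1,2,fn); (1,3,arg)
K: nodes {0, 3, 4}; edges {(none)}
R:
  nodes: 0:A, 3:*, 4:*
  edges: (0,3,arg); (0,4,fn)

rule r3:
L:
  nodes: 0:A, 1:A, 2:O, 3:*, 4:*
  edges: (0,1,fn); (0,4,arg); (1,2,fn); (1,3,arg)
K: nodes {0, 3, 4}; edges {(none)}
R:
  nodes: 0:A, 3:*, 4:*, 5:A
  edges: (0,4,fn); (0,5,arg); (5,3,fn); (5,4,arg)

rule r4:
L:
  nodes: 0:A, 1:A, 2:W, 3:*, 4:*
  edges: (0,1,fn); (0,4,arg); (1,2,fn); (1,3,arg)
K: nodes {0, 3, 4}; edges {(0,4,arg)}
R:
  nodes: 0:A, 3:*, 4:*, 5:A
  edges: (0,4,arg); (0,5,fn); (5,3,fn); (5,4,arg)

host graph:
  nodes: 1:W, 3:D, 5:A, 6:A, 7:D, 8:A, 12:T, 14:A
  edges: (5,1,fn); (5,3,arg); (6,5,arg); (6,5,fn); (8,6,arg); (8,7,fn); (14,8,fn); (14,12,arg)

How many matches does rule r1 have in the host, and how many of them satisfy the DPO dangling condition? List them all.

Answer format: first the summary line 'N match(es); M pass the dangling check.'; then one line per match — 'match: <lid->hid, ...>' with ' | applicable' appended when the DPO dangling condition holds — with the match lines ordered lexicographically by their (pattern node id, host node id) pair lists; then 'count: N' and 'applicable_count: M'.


1 match(es); 1 pass the dangling check.
match: 0->14, 1->8, 2->7, 3->6, 4->12 | applicable
count: 1
applicable_count: 1


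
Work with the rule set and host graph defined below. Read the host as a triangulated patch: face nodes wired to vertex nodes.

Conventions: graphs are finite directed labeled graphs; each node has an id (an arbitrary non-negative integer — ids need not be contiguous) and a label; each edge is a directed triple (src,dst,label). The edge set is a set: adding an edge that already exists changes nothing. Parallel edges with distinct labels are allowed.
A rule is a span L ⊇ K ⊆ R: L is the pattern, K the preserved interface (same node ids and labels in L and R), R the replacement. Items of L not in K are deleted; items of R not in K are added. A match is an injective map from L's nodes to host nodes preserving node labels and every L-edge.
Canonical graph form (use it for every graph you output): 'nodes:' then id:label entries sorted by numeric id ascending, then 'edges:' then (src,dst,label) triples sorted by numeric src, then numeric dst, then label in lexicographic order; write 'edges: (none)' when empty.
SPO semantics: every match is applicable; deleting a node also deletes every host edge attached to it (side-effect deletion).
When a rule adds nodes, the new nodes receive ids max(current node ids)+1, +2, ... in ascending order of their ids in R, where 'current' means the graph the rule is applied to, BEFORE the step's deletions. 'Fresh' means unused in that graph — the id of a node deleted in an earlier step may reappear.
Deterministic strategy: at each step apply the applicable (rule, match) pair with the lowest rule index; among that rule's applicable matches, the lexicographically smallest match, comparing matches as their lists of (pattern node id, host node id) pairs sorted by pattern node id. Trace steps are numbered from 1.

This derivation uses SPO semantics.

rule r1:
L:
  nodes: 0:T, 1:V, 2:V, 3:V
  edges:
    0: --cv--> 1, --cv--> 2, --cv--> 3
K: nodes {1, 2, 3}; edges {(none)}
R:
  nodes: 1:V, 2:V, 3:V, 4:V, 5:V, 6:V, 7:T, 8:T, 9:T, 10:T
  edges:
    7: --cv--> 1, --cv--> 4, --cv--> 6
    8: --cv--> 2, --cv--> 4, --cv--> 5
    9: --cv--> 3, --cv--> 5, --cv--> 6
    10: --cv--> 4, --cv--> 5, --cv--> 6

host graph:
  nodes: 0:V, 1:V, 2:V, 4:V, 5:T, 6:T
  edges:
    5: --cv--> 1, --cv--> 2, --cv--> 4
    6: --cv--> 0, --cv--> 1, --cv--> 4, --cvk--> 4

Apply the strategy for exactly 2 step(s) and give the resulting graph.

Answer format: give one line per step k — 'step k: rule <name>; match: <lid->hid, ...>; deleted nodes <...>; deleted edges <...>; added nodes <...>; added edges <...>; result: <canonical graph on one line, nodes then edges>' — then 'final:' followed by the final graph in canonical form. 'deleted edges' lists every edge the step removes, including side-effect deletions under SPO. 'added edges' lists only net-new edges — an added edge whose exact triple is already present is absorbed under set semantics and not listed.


step 1: rule r1; match: 0->5, 1->1, 2->2, 3->4; deleted nodes 5; deleted edges (5,1,cv); (5,2,cv); (5,4,cv); added nodes 7, 8, 9, 10, 11, 12, 13; added edges (10,1,cv); (10,7,cv); (10,9,cv); (11,2,cv); (11,7,cv); (11,8,cv); (12,4,cv); (12,8,cv); (12,9,cv); (13,7,cv); (13,8,cv); (13,9,cv); result: nodes: 0:V, 1:V, 2:V, 4:V, 6:T, 7:V, 8:V, 9:V, 10:T, 11:T, 12:T, 13:T edges: (6,0,cv); (6,1,cv); (6,4,cv); (6,4,cvk); (10,1,cv); (10,7,cv); (10,9,cv); (11,2,cv); (11,7,cv); (11,8,cv); (12,4,cv); (12,8,cv); (12,9,cv); (13,7,cv); (13,8,cv); (13,9,cv)
step 2: rule r1; match: 0->6, 1->0, 2->1, 3->4; deleted nodes 6; deleted edges (6,0,cv); (6,1,cv); (6,4,cv); (6,4,cvk); added nodes 14, 15, 16, 17, 18, 19, 20; added edges (17,0,cv); (17,14,cv); (17,16,cv); (18,1,cv); (18,14,cv); (18,15,cv); (19,4,cv); (19,15,cv); (19,16,cv); (20,14,cv); (20,15,cv); (20,16,cv); result: nodes: 0:V, 1:V, 2:V, 4:V, 7:V, 8:V, 9:V, 10:T, 11:T, 12:T, 13:T, 14:V, 15:V, 16:V, 17:T, 18:T, 19:T, 20:T edges: (10,1,cv); (10,7,cv); (10,9,cv); (11,2,cv); (11,7,cv); (11,8,cv); (12,4,cv); (12,8,cv); (12,9,cv); (13,7,cv); (13,8,cv); (13,9,cv); (17,0,cv); (17,14,cv); (17,16,cv); (18,1,cv); (18,14,cv); (18,15,cv); (19,4,cv); (19,15,cv); (19,16,cv); (20,14,cv); (20,15,cv); (20,16,cv)
final:
nodes: 0:V, 1:V, 2:V, 4:V, 7:V, 8:V, 9:V, 10:T, 11:T, 12:T, 13:T, 14:V, 15:V, 16:V, 17:T, 18:T, 19:T, 20:T
edges: (10,1,cv); (10,7,cv); (10,9,cv); (11,2,cv); (11,7,cv); (11,8,cv); (12,4,cv); (12,8,cv); (12,9,cv); (13,7,cv); (13,8,cv); (13,9,cv); (17,0,cv); (17,14,cv); (17,16,cv); (18,1,cv); (18,14,cv); (18,15,cv); (19,4,cv); (19,15,cv); (19,16,cv); (20,14,cv); (20,15,cv); (20,16,cv)


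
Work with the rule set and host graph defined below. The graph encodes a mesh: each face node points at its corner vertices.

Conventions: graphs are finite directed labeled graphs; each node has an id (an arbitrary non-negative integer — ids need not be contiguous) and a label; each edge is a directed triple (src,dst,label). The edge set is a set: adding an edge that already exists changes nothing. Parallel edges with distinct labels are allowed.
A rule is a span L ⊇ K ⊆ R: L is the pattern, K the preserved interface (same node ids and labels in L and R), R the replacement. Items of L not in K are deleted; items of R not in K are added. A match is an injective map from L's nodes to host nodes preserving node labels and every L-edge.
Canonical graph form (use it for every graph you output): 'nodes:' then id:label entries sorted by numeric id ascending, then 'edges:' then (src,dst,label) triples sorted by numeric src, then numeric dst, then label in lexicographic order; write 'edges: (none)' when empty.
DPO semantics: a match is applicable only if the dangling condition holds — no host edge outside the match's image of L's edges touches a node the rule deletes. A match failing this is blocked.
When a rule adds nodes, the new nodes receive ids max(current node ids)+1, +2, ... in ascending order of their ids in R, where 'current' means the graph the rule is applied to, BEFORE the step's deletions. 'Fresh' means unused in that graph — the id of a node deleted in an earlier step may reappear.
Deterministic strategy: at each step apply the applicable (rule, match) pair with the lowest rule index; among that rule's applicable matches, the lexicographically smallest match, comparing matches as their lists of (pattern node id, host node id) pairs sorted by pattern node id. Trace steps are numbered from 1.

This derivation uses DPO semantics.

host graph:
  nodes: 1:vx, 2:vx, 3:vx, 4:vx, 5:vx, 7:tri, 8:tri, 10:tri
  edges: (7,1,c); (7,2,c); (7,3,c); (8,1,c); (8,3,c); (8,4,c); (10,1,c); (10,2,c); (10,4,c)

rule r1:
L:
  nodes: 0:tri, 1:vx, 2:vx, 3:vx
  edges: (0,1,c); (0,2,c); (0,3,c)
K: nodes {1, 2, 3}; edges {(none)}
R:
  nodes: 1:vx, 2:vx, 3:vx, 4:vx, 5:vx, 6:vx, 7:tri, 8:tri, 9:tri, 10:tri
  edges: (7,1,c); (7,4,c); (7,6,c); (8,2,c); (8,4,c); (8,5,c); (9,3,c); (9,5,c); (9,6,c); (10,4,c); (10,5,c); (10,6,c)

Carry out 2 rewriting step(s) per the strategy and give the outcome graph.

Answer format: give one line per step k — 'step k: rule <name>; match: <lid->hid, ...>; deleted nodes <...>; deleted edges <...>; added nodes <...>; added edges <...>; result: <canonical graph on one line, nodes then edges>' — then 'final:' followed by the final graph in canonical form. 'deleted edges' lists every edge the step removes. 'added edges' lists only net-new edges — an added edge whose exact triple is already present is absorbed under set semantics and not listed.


step 1: rule r1; match: 0->7, 1->1, 2->2, 3->3; deleted nodes 7; deleted edges (7,1,c); (7,2,c); (7,3,c); added nodes 11, 12, 13, 14, 15, 16, 17; added edges (14,1,c); (14,11,c); (14,13,c); (15,2,c); (15,11,c); (15,12,c); (16,3,c); (16,12,c); (16,13,c); (17,11,c); (17,12,c); (17,13,c); result: nodes: 1:vx, 2:vx, 3:vx, 4:vx, 5:vx, 8:tri, 10:tri, 11:vx, 12:vx, 13:vx, 14:tri, 15:tri, 16:tri, 17:tri edges: (8,1,c); (8,3,c); (8,4,c); (10,1,c); (10,2,c); (10,4,c); (14,1,c); (14,11,c); (14,13,c); (15,2,c); (15,11,c); (15,12,c); (16,3,c); (16,12,c); (16,13,c); (17,11,c); (17,12,c); (17,13,c)
step 2: rule r1; match: 0->8, 1->1, 2->3, 3->4; deleted nodes 8; deleted edges (8,1,c); (8,3,c); (8,4,c); added nodes 18, 19, 20, 21, 22, 23, 24; added edges (21,1,c); (21,18,c); (21,20,c); (22,3,c); (22,18,c); (22,19,c); (23,4,c); (23,19,c); (23,20,c); (24,18,c); (24,19,c); (24,20,c); result: nodes: 1:vx, 2:vx, 3:vx, 4:vx, 5:vx, 10:tri, 11:vx, 12:vx, 13:vx, 14:tri, 15:tri, 16:tri, 17:tri, 18:vx, 19:vx, 20:vx, 21:tri, 22:tri, 23:tri, 24:tri edges: (10,1,c); (10,2,c); (10,4,c); (14,1,c); (14,11,c); (14,13,c); (15,2,c); (15,11,c); (15,12,c); (16,3,c); (16,12,c); (16,13,c); (17,11,c); (17,12,c); (17,13,c); (21,1,c); (21,18,c); (21,20,c); (22,3,c); (22,18,c); (22,19,c); (23,4,c); (23,19,c); (23,20,c); (24,18,c); (24,19,c); (24,20,c)
final:
nodes: 1:vx, 2:vx, 3:vx, 4:vx, 5:vx, 10:tri, 11:vx, 12:vx, 13:vx, 14:tri, 15:tri, 16:tri, 17:tri, 18:vx, 19:vx, 20:vx, 21:tri, 22:tri, 23:tri, 24:tri
edges: (10,1,c); (10,2,c); (10,4,c); (14,1,c); (14,11,c); (14,13,c); (15,2,c); (15,11,c); (15,12,c); (16,3,c); (16,12,c); (16,13,c); (17,11,c); (17,12,c); (17,13,c); (21,1,c); (21,18,c); (21,20,c); (22,3,c); (22,18,c); (22,19,c); (23,4,c); (23,19,c); (23,20,c); (24,18,c); (24,19,c); (24,20,c)
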